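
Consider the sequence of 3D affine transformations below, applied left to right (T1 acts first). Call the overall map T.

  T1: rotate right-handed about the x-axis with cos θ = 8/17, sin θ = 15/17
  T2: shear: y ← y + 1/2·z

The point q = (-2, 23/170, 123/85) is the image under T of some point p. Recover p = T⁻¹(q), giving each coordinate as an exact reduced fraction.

T1 = [1 0 0 0; 0 8/17 -15/17 0; 0 15/17 8/17 0; 0 0 0 1]
T2·T1 = [1 0 0 0; 0 31/34 -11/17 0; 0 15/17 8/17 0; 0 0 0 1]
det M = 1; M⁻¹ = [1 0 0 0; 0 8/17 11/17 0; 0 -15/17 31/34 0; 0 0 0 1]
M⁻¹ · (-2, 23/170, 123/85)ᵀ = (-2, 1, 6/5)ᵀ

p = (-2, 1, 6/5)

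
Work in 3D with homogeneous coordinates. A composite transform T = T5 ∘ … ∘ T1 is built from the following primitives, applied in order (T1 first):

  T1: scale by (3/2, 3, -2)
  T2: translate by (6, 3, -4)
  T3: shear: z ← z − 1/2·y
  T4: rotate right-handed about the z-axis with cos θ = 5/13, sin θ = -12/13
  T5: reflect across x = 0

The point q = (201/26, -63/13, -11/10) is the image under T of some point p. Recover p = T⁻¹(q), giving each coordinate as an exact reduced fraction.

T1 = [3/2 0 0 0; 0 3 0 0; 0 0 -2 0; 0 0 0 1]
T2·T1 = [3/2 0 0 6; 0 3 0 3; 0 0 -2 -4; 0 0 0 1]
T3·…·T1 = [3/2 0 0 6; 0 3 0 3; 0 -3/2 -2 -11/2; 0 0 0 1]
T4·…·T1 = [15/26 36/13 0 66/13; -18/13 15/13 0 -57/13; 0 -3/2 -2 -11/2; 0 0 0 1]
T5·…·T1 = [-15/26 -36/13 0 -66/13; -18/13 15/13 0 -57/13; 0 -3/2 -2 -11/2; 0 0 0 1]
det M = 9; M⁻¹ = [-10/39 -8/13 0 -4; -4/13 5/39 0 -1; 3/13 -5/52 -1/2 -2; 0 0 0 1]
M⁻¹ · (201/26, -63/13, -11/10)ᵀ = (-3, -4, 4/5)ᵀ

p = (-3, -4, 4/5)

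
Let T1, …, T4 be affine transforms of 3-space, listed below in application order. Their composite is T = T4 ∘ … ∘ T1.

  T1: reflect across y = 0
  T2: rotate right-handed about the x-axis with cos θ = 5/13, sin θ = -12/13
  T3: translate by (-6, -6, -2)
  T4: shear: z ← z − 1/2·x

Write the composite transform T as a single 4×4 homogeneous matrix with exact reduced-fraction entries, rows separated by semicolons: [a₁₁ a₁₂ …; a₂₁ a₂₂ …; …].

T = [1 0 0 -6; 0 -5/13 12/13 -6; -1/2 12/13 5/13 1; 0 0 0 1]

T1 = [1 0 0 0; 0 -1 0 0; 0 0 1 0; 0 0 0 1]
T2·T1 = [1 0 0 0; 0 -5/13 12/13 0; 0 12/13 5/13 0; 0 0 0 1]
T3·…·T1 = [1 0 0 -6; 0 -5/13 12/13 -6; 0 12/13 5/13 -2; 0 0 0 1]
T4·…·T1 = [1 0 0 -6; 0 -5/13 12/13 -6; -1/2 12/13 5/13 1; 0 0 0 1]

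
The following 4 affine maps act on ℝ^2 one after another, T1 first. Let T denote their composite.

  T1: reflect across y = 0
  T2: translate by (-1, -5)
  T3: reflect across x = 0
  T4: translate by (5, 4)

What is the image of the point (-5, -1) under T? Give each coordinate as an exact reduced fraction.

T(p) = (11, 0)

T1 reflect across y = 0: (-5, -1) → (-5, 1)
T2 translate by (-1, -5): (-5, 1) → (-6, -4)
T3 reflect across x = 0: (-6, -4) → (6, -4)
T4 translate by (5, 4): (6, -4) → (11, 0)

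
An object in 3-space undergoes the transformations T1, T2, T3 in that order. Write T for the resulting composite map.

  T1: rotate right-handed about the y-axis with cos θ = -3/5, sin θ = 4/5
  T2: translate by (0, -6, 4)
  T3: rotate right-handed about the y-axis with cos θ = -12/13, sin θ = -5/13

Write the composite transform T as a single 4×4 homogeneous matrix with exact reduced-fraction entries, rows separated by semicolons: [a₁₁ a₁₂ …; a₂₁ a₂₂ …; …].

T = [56/65 0 -33/65 -20/13; 0 1 0 -6; 33/65 0 56/65 -48/13; 0 0 0 1]

T1 = [-3/5 0 4/5 0; 0 1 0 0; -4/5 0 -3/5 0; 0 0 0 1]
T2·T1 = [-3/5 0 4/5 0; 0 1 0 -6; -4/5 0 -3/5 4; 0 0 0 1]
T3·…·T1 = [56/65 0 -33/65 -20/13; 0 1 0 -6; 33/65 0 56/65 -48/13; 0 0 0 1]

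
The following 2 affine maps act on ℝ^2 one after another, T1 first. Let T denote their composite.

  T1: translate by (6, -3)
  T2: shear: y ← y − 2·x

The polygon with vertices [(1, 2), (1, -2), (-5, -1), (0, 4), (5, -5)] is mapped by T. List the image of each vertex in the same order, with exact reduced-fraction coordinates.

image vertices: (7, -15), (7, -19), (1, -6), (6, -11), (11, -30)

T1 translate by (6, -3): (1, 2) → (7, -1); (1, -2) → (7, -5); (-5, -1) → (1, -4); (0, 4) → (6, 1); (5, -5) → (11, -8)
T2 shear: y ← y − 2·x: (7, -1) → (7, -15); (7, -5) → (7, -19); (1, -4) → (1, -6); (6, 1) → (6, -11); (11, -8) → (11, -30)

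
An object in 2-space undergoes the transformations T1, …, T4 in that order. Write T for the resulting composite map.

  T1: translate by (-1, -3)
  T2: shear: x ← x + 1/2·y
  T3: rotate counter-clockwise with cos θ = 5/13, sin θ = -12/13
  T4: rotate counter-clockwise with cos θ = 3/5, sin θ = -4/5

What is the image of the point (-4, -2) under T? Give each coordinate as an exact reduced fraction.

T(p) = (-1/2, 9)

T1 translate by (-1, -3): (-4, -2) → (-5, -5)
T2 shear: x ← x + 1/2·y: (-5, -5) → (-15/2, -5)
T3 rotate counter-clockwise with cos θ = 5/13, sin θ = -12/13: (-15/2, -5) → (-15/2, 5)
T4 rotate counter-clockwise with cos θ = 3/5, sin θ = -4/5: (-15/2, 5) → (-1/2, 9)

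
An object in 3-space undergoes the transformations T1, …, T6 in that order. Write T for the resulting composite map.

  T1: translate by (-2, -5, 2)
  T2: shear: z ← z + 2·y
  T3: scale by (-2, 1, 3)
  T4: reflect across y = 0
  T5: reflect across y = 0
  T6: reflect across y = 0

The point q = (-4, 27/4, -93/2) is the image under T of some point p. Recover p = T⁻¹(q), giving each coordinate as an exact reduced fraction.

p = (4, -7/4, -4)

T1 = [1 0 0 -2; 0 1 0 -5; 0 0 1 2; 0 0 0 1]
T2·T1 = [1 0 0 -2; 0 1 0 -5; 0 2 1 -8; 0 0 0 1]
T3·…·T1 = [-2 0 0 4; 0 1 0 -5; 0 6 3 -24; 0 0 0 1]
T4·…·T1 = [-2 0 0 4; 0 -1 0 5; 0 6 3 -24; 0 0 0 1]
T5·…·T1 = [-2 0 0 4; 0 1 0 -5; 0 6 3 -24; 0 0 0 1]
T6·…·T1 = [-2 0 0 4; 0 -1 0 5; 0 6 3 -24; 0 0 0 1]
det M = 6; M⁻¹ = [-1/2 0 0 2; 0 -1 0 5; 0 2 1/3 -2; 0 0 0 1]
M⁻¹ · (-4, 27/4, -93/2)ᵀ = (4, -7/4, -4)ᵀ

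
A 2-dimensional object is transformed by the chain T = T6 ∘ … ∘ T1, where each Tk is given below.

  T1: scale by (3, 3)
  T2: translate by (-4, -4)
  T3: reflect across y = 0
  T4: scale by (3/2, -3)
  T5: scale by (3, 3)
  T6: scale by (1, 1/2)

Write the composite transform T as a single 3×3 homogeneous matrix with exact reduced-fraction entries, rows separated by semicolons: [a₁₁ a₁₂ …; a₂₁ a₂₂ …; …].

T1 = [3 0 0; 0 3 0; 0 0 1]
T2·T1 = [3 0 -4; 0 3 -4; 0 0 1]
T3·…·T1 = [3 0 -4; 0 -3 4; 0 0 1]
T4·…·T1 = [9/2 0 -6; 0 9 -12; 0 0 1]
T5·…·T1 = [27/2 0 -18; 0 27 -36; 0 0 1]
T6·…·T1 = [27/2 0 -18; 0 27/2 -18; 0 0 1]

T = [27/2 0 -18; 0 27/2 -18; 0 0 1]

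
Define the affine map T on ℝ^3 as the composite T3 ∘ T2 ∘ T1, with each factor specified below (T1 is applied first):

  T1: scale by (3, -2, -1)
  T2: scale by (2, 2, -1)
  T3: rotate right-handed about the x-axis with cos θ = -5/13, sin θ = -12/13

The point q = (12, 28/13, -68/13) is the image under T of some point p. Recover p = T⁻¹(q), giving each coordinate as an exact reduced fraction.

T1 = [3 0 0 0; 0 -2 0 0; 0 0 -1 0; 0 0 0 1]
T2·T1 = [6 0 0 0; 0 -4 0 0; 0 0 1 0; 0 0 0 1]
T3·…·T1 = [6 0 0 0; 0 20/13 12/13 0; 0 48/13 -5/13 0; 0 0 0 1]
det M = -24; M⁻¹ = [1/6 0 0 0; 0 5/52 3/13 0; 0 12/13 -5/13 0; 0 0 0 1]
M⁻¹ · (12, 28/13, -68/13)ᵀ = (2, -1, 4)ᵀ

p = (2, -1, 4)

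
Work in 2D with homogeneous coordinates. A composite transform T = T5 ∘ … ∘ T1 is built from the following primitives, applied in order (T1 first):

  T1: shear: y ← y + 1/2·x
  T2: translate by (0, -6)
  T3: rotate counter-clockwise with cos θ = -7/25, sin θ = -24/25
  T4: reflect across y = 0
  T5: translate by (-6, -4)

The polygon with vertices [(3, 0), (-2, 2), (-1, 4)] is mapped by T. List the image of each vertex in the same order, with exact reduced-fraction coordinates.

T1 shear: y ← y + 1/2·x: (3, 0) → (3, 3/2); (-2, 2) → (-2, 1); (-1, 4) → (-1, 7/2)
T2 translate by (0, -6): (3, 3/2) → (3, -9/2); (-2, 1) → (-2, -5); (-1, 7/2) → (-1, -5/2)
T3 rotate counter-clockwise with cos θ = -7/25, sin θ = -24/25: (3, -9/2) → (-129/25, -81/50); (-2, -5) → (-106/25, 83/25); (-1, -5/2) → (-53/25, 83/50)
T4 reflect across y = 0: (-129/25, -81/50) → (-129/25, 81/50); (-106/25, 83/25) → (-106/25, -83/25); (-53/25, 83/50) → (-53/25, -83/50)
T5 translate by (-6, -4): (-129/25, 81/50) → (-279/25, -119/50); (-106/25, -83/25) → (-256/25, -183/25); (-53/25, -83/50) → (-203/25, -283/50)

image vertices: (-279/25, -119/50), (-256/25, -183/25), (-203/25, -283/50)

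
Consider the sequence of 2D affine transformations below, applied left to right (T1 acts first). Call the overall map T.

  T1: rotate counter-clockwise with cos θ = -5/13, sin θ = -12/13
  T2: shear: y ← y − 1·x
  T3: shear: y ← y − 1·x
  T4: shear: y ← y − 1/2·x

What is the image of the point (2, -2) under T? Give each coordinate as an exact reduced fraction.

T(p) = (-34/13, 71/13)

T1 rotate counter-clockwise with cos θ = -5/13, sin θ = -12/13: (2, -2) → (-34/13, -14/13)
T2 shear: y ← y − 1·x: (-34/13, -14/13) → (-34/13, 20/13)
T3 shear: y ← y − 1·x: (-34/13, 20/13) → (-34/13, 54/13)
T4 shear: y ← y − 1/2·x: (-34/13, 54/13) → (-34/13, 71/13)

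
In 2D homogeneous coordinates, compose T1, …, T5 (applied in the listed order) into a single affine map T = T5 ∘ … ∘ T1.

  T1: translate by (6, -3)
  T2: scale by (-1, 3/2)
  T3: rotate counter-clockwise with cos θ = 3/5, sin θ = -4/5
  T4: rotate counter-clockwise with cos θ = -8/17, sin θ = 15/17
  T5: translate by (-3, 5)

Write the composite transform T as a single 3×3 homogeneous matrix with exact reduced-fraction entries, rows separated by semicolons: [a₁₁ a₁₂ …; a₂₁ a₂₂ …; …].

T = [-36/85 -231/170 -249/170; -77/85 54/85 -199/85; 0 0 1]

T1 = [1 0 6; 0 1 -3; 0 0 1]
T2·T1 = [-1 0 -6; 0 3/2 -9/2; 0 0 1]
T3·…·T1 = [-3/5 6/5 -36/5; 4/5 9/10 21/10; 0 0 1]
T4·…·T1 = [-36/85 -231/170 261/170; -77/85 54/85 -624/85; 0 0 1]
T5·…·T1 = [-36/85 -231/170 -249/170; -77/85 54/85 -199/85; 0 0 1]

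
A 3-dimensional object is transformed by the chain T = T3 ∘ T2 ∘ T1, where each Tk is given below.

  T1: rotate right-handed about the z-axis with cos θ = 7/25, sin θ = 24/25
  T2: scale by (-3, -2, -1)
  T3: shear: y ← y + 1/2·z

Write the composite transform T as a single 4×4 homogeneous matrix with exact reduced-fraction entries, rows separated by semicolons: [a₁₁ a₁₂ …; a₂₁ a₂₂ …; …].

T1 = [7/25 -24/25 0 0; 24/25 7/25 0 0; 0 0 1 0; 0 0 0 1]
T2·T1 = [-21/25 72/25 0 0; -48/25 -14/25 0 0; 0 0 -1 0; 0 0 0 1]
T3·…·T1 = [-21/25 72/25 0 0; -48/25 -14/25 -1/2 0; 0 0 -1 0; 0 0 0 1]

T = [-21/25 72/25 0 0; -48/25 -14/25 -1/2 0; 0 0 -1 0; 0 0 0 1]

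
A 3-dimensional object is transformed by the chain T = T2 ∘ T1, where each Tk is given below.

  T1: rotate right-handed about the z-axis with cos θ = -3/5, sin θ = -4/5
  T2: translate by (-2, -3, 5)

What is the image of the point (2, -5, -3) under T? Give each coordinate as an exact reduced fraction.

T1 rotate right-handed about the z-axis with cos θ = -3/5, sin θ = -4/5: (2, -5, -3) → (-26/5, 7/5, -3)
T2 translate by (-2, -3, 5): (-26/5, 7/5, -3) → (-36/5, -8/5, 2)

T(p) = (-36/5, -8/5, 2)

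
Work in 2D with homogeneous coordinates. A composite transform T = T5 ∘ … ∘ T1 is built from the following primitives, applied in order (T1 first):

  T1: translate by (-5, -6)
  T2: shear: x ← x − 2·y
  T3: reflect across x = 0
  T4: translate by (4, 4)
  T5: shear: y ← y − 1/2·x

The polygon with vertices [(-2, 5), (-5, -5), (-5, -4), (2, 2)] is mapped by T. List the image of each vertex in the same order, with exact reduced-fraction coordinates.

T1 translate by (-5, -6): (-2, 5) → (-7, -1); (-5, -5) → (-10, -11); (-5, -4) → (-10, -10); (2, 2) → (-3, -4)
T2 shear: x ← x − 2·y: (-7, -1) → (-5, -1); (-10, -11) → (12, -11); (-10, -10) → (10, -10); (-3, -4) → (5, -4)
T3 reflect across x = 0: (-5, -1) → (5, -1); (12, -11) → (-12, -11); (10, -10) → (-10, -10); (5, -4) → (-5, -4)
T4 translate by (4, 4): (5, -1) → (9, 3); (-12, -11) → (-8, -7); (-10, -10) → (-6, -6); (-5, -4) → (-1, 0)
T5 shear: y ← y − 1/2·x: (9, 3) → (9, -3/2); (-8, -7) → (-8, -3); (-6, -6) → (-6, -3); (-1, 0) → (-1, 1/2)

image vertices: (9, -3/2), (-8, -3), (-6, -3), (-1, 1/2)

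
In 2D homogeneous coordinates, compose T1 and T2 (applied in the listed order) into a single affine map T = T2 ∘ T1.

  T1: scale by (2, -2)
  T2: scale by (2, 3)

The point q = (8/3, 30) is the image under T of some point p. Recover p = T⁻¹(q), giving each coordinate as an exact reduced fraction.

p = (2/3, -5)

T1 = [2 0 0; 0 -2 0; 0 0 1]
T2·T1 = [4 0 0; 0 -6 0; 0 0 1]
det M = -24; M⁻¹ = [1/4 0 0; 0 -1/6 0; 0 0 1]
M⁻¹ · (8/3, 30)ᵀ = (2/3, -5)ᵀ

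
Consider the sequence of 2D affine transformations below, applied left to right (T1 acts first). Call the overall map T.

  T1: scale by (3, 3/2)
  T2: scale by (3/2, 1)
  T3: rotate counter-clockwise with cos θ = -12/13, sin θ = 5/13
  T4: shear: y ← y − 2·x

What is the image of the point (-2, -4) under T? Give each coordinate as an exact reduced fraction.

T(p) = (138/13, -249/13)

T1 scale by (3, 3/2): (-2, -4) → (-6, -6)
T2 scale by (3/2, 1): (-6, -6) → (-9, -6)
T3 rotate counter-clockwise with cos θ = -12/13, sin θ = 5/13: (-9, -6) → (138/13, 27/13)
T4 shear: y ← y − 2·x: (138/13, 27/13) → (138/13, -249/13)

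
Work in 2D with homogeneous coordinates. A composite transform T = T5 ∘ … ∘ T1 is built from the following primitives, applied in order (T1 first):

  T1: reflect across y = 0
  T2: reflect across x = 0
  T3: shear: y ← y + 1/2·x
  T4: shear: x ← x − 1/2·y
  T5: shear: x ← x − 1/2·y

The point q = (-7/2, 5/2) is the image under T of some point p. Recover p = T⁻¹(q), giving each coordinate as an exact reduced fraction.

T1 = [1 0 0; 0 -1 0; 0 0 1]
T2·T1 = [-1 0 0; 0 -1 0; 0 0 1]
T3·…·T1 = [-1 0 0; -1/2 -1 0; 0 0 1]
T4·…·T1 = [-3/4 1/2 0; -1/2 -1 0; 0 0 1]
T5·…·T1 = [-1/2 1 0; -1/2 -1 0; 0 0 1]
det M = 1; M⁻¹ = [-1 -1 0; 1/2 -1/2 0; 0 0 1]
M⁻¹ · (-7/2, 5/2)ᵀ = (1, -3)ᵀ

p = (1, -3)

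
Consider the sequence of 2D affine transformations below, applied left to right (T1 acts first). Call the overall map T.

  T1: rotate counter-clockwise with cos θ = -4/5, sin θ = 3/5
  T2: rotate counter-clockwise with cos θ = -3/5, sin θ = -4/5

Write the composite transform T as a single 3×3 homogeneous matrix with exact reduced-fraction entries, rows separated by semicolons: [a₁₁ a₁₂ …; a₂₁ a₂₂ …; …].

T = [24/25 -7/25 0; 7/25 24/25 0; 0 0 1]

T1 = [-4/5 -3/5 0; 3/5 -4/5 0; 0 0 1]
T2·T1 = [24/25 -7/25 0; 7/25 24/25 0; 0 0 1]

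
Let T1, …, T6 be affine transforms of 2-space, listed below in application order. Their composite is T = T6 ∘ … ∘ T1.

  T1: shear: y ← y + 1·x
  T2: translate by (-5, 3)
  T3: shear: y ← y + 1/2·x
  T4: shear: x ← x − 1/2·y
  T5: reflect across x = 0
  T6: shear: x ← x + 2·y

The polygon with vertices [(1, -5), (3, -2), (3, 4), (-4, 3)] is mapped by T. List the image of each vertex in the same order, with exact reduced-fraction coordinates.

image vertices: (-7/2, -3), (19/2, 3), (49/2, 9), (11/4, -5/2)

T1 shear: y ← y + 1·x: (1, -5) → (1, -4); (3, -2) → (3, 1); (3, 4) → (3, 7); (-4, 3) → (-4, -1)
T2 translate by (-5, 3): (1, -4) → (-4, -1); (3, 1) → (-2, 4); (3, 7) → (-2, 10); (-4, -1) → (-9, 2)
T3 shear: y ← y + 1/2·x: (-4, -1) → (-4, -3); (-2, 4) → (-2, 3); (-2, 10) → (-2, 9); (-9, 2) → (-9, -5/2)
T4 shear: x ← x − 1/2·y: (-4, -3) → (-5/2, -3); (-2, 3) → (-7/2, 3); (-2, 9) → (-13/2, 9); (-9, -5/2) → (-31/4, -5/2)
T5 reflect across x = 0: (-5/2, -3) → (5/2, -3); (-7/2, 3) → (7/2, 3); (-13/2, 9) → (13/2, 9); (-31/4, -5/2) → (31/4, -5/2)
T6 shear: x ← x + 2·y: (5/2, -3) → (-7/2, -3); (7/2, 3) → (19/2, 3); (13/2, 9) → (49/2, 9); (31/4, -5/2) → (11/4, -5/2)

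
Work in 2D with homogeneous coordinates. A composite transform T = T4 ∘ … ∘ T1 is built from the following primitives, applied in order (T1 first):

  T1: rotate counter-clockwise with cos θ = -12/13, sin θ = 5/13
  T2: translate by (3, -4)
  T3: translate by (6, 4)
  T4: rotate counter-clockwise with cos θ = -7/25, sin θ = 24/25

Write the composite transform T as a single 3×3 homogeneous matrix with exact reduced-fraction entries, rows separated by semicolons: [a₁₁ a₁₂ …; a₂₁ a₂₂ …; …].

T1 = [-12/13 -5/13 0; 5/13 -12/13 0; 0 0 1]
T2·T1 = [-12/13 -5/13 3; 5/13 -12/13 -4; 0 0 1]
T3·…·T1 = [-12/13 -5/13 9; 5/13 -12/13 0; 0 0 1]
T4·…·T1 = [-36/325 323/325 -63/25; -323/325 -36/325 216/25; 0 0 1]

T = [-36/325 323/325 -63/25; -323/325 -36/325 216/25; 0 0 1]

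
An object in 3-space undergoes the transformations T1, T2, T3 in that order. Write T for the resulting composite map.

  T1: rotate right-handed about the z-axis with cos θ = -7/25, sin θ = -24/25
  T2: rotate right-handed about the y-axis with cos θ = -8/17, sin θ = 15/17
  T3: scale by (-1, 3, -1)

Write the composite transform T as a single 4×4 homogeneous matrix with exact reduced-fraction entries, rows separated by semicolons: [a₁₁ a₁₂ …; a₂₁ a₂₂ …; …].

T1 = [-7/25 24/25 0 0; -24/25 -7/25 0 0; 0 0 1 0; 0 0 0 1]
T2·T1 = [56/425 -192/425 15/17 0; -24/25 -7/25 0 0; 21/85 -72/85 -8/17 0; 0 0 0 1]
T3·…·T1 = [-56/425 192/425 -15/17 0; -72/25 -21/25 0 0; -21/85 72/85 8/17 0; 0 0 0 1]

T = [-56/425 192/425 -15/17 0; -72/25 -21/25 0 0; -21/85 72/85 8/17 0; 0 0 0 1]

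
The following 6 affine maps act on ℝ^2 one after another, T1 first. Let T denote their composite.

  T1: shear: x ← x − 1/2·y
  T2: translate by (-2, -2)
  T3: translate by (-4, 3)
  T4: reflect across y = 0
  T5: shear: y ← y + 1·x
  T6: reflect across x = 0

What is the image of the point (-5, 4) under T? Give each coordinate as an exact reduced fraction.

T(p) = (13, -18)

T1 shear: x ← x − 1/2·y: (-5, 4) → (-7, 4)
T2 translate by (-2, -2): (-7, 4) → (-9, 2)
T3 translate by (-4, 3): (-9, 2) → (-13, 5)
T4 reflect across y = 0: (-13, 5) → (-13, -5)
T5 shear: y ← y + 1·x: (-13, -5) → (-13, -18)
T6 reflect across x = 0: (-13, -18) → (13, -18)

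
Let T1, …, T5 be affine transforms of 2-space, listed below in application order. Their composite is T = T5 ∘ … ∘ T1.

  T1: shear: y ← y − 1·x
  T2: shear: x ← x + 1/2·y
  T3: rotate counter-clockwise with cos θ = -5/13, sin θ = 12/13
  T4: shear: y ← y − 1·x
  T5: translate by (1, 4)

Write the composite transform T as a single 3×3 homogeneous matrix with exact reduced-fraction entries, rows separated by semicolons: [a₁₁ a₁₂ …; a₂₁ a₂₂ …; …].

T1 = [1 0 0; -1 1 0; 0 0 1]
T2·T1 = [1/2 1/2 0; -1 1 0; 0 0 1]
T3·…·T1 = [19/26 -29/26 0; 11/13 1/13 0; 0 0 1]
T4·…·T1 = [19/26 -29/26 0; 3/26 31/26 0; 0 0 1]
T5·…·T1 = [19/26 -29/26 1; 3/26 31/26 4; 0 0 1]

T = [19/26 -29/26 1; 3/26 31/26 4; 0 0 1]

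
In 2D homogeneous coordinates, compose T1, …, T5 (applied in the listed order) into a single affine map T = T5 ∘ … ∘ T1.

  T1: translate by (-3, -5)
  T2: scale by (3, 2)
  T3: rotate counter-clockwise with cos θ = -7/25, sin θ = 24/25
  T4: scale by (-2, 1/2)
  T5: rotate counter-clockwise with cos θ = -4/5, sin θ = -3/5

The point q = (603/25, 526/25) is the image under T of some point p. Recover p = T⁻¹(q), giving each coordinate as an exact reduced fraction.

T1 = [1 0 -3; 0 1 -5; 0 0 1]
T2·T1 = [3 0 -9; 0 2 -10; 0 0 1]
T3·…·T1 = [-21/25 -48/25 303/25; 72/25 -14/25 -146/25; 0 0 1]
T4·…·T1 = [42/25 96/25 -606/25; 36/25 -7/25 -73/25; 0 0 1]
T5·…·T1 = [-12/25 -81/25 441/25; -54/25 -52/25 422/25; 0 0 1]
det M = -6; M⁻¹ = [26/75 -27/50 3; -9/25 2/25 5; 0 0 1]
M⁻¹ · (603/25, 526/25)ᵀ = (0, -2)ᵀ

p = (0, -2)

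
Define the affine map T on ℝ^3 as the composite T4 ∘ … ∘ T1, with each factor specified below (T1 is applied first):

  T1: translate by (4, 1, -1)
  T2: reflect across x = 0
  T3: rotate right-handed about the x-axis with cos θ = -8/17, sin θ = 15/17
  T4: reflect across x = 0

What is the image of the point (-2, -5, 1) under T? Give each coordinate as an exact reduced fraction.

T1 translate by (4, 1, -1): (-2, -5, 1) → (2, -4, 0)
T2 reflect across x = 0: (2, -4, 0) → (-2, -4, 0)
T3 rotate right-handed about the x-axis with cos θ = -8/17, sin θ = 15/17: (-2, -4, 0) → (-2, 32/17, -60/17)
T4 reflect across x = 0: (-2, 32/17, -60/17) → (2, 32/17, -60/17)

T(p) = (2, 32/17, -60/17)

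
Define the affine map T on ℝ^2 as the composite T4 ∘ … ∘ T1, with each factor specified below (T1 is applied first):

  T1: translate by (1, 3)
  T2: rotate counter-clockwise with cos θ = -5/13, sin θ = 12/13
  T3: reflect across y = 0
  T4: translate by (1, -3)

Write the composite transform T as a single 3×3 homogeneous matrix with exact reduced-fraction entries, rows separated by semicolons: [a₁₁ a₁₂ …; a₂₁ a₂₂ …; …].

T1 = [1 0 1; 0 1 3; 0 0 1]
T2·T1 = [-5/13 -12/13 -41/13; 12/13 -5/13 -3/13; 0 0 1]
T3·…·T1 = [-5/13 -12/13 -41/13; -12/13 5/13 3/13; 0 0 1]
T4·…·T1 = [-5/13 -12/13 -28/13; -12/13 5/13 -36/13; 0 0 1]

T = [-5/13 -12/13 -28/13; -12/13 5/13 -36/13; 0 0 1]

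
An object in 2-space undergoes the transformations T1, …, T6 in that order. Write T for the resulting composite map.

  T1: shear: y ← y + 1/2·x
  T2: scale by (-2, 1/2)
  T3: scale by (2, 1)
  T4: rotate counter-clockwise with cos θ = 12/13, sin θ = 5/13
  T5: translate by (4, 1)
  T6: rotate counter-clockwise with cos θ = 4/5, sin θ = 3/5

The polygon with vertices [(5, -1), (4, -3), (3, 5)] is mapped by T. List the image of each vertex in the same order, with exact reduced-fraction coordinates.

T1 shear: y ← y + 1/2·x: (5, -1) → (5, 3/2); (4, -3) → (4, -1); (3, 5) → (3, 13/2)
T2 scale by (-2, 1/2): (5, 3/2) → (-10, 3/4); (4, -1) → (-8, -1/2); (3, 13/2) → (-6, 13/4)
T3 scale by (2, 1): (-10, 3/4) → (-20, 3/4); (-8, -1/2) → (-16, -1/2); (-6, 13/4) → (-12, 13/4)
T4 rotate counter-clockwise with cos θ = 12/13, sin θ = 5/13: (-20, 3/4) → (-75/4, -7); (-16, -1/2) → (-379/26, -86/13); (-12, 13/4) → (-641/52, -21/13)
T5 translate by (4, 1): (-75/4, -7) → (-59/4, -6); (-379/26, -86/13) → (-275/26, -73/13); (-641/52, -21/13) → (-433/52, -8/13)
T6 rotate counter-clockwise with cos θ = 4/5, sin θ = 3/5: (-59/4, -6) → (-41/5, -273/20); (-275/26, -73/13) → (-331/65, -1409/130); (-433/52, -8/13) → (-409/65, -1427/260)

image vertices: (-41/5, -273/20), (-331/65, -1409/130), (-409/65, -1427/260)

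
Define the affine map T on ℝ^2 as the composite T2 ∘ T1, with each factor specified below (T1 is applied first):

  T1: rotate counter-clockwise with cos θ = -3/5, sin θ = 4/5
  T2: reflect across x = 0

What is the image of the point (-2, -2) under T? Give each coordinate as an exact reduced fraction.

T(p) = (-14/5, -2/5)

T1 rotate counter-clockwise with cos θ = -3/5, sin θ = 4/5: (-2, -2) → (14/5, -2/5)
T2 reflect across x = 0: (14/5, -2/5) → (-14/5, -2/5)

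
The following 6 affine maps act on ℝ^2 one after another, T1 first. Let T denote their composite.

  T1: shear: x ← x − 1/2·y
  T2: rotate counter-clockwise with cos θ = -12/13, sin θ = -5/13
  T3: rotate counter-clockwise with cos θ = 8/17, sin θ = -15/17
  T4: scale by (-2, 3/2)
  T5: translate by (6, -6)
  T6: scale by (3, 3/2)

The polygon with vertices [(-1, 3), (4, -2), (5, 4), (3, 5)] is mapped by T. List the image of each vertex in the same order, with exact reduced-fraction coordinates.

image vertices: (3933/221, -15723/884), (7428/221, 711/442), (10416/221, -2583/221), (8691/221, -15021/884)

T1 shear: x ← x − 1/2·y: (-1, 3) → (-5/2, 3); (4, -2) → (5, -2); (5, 4) → (3, 4); (3, 5) → (1/2, 5)
T2 rotate counter-clockwise with cos θ = -12/13, sin θ = -5/13: (-5/2, 3) → (45/13, -47/26); (5, -2) → (-70/13, -1/13); (3, 4) → (-16/13, -63/13); (1/2, 5) → (19/13, -125/26)
T3 rotate counter-clockwise with cos θ = 8/17, sin θ = -15/17: (45/13, -47/26) → (15/442, -863/221); (-70/13, -1/13) → (-575/221, 1042/221); (-16/13, -63/13) → (-1073/221, -264/221); (19/13, -125/26) → (-1571/442, -785/221)
T4 scale by (-2, 3/2): (15/442, -863/221) → (-15/221, -2589/442); (-575/221, 1042/221) → (1150/221, 1563/221); (-1073/221, -264/221) → (2146/221, -396/221); (-1571/442, -785/221) → (1571/221, -2355/442)
T5 translate by (6, -6): (-15/221, -2589/442) → (1311/221, -5241/442); (1150/221, 1563/221) → (2476/221, 237/221); (2146/221, -396/221) → (3472/221, -1722/221); (1571/221, -2355/442) → (2897/221, -5007/442)
T6 scale by (3, 3/2): (1311/221, -5241/442) → (3933/221, -15723/884); (2476/221, 237/221) → (7428/221, 711/442); (3472/221, -1722/221) → (10416/221, -2583/221); (2897/221, -5007/442) → (8691/221, -15021/884)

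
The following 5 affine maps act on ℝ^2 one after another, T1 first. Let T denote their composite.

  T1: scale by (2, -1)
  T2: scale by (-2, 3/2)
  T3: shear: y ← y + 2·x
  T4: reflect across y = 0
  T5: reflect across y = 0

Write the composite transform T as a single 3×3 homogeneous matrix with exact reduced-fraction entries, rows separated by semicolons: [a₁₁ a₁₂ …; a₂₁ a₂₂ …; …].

T = [-4 0 0; -8 -3/2 0; 0 0 1]

T1 = [2 0 0; 0 -1 0; 0 0 1]
T2·T1 = [-4 0 0; 0 -3/2 0; 0 0 1]
T3·…·T1 = [-4 0 0; -8 -3/2 0; 0 0 1]
T4·…·T1 = [-4 0 0; 8 3/2 0; 0 0 1]
T5·…·T1 = [-4 0 0; -8 -3/2 0; 0 0 1]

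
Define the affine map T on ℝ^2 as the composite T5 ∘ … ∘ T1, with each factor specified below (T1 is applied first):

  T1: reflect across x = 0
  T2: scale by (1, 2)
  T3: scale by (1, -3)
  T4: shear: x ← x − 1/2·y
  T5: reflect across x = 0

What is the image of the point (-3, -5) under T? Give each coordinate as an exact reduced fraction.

T(p) = (12, 30)

T1 reflect across x = 0: (-3, -5) → (3, -5)
T2 scale by (1, 2): (3, -5) → (3, -10)
T3 scale by (1, -3): (3, -10) → (3, 30)
T4 shear: x ← x − 1/2·y: (3, 30) → (-12, 30)
T5 reflect across x = 0: (-12, 30) → (12, 30)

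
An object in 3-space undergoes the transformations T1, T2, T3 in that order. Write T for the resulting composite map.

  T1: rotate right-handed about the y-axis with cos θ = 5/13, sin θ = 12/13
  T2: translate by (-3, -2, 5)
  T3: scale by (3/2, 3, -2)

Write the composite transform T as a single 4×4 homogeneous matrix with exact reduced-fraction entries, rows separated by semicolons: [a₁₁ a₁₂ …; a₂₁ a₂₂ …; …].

T = [15/26 0 18/13 -9/2; 0 3 0 -6; 24/13 0 -10/13 -10; 0 0 0 1]

T1 = [5/13 0 12/13 0; 0 1 0 0; -12/13 0 5/13 0; 0 0 0 1]
T2·T1 = [5/13 0 12/13 -3; 0 1 0 -2; -12/13 0 5/13 5; 0 0 0 1]
T3·…·T1 = [15/26 0 18/13 -9/2; 0 3 0 -6; 24/13 0 -10/13 -10; 0 0 0 1]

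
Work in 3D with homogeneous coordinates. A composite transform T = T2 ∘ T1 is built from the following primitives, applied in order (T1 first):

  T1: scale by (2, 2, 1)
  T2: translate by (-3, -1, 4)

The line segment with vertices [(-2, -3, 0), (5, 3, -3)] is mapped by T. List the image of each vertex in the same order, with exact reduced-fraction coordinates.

T1 scale by (2, 2, 1): (-2, -3, 0) → (-4, -6, 0); (5, 3, -3) → (10, 6, -3)
T2 translate by (-3, -1, 4): (-4, -6, 0) → (-7, -7, 4); (10, 6, -3) → (7, 5, 1)

image vertices: (-7, -7, 4), (7, 5, 1)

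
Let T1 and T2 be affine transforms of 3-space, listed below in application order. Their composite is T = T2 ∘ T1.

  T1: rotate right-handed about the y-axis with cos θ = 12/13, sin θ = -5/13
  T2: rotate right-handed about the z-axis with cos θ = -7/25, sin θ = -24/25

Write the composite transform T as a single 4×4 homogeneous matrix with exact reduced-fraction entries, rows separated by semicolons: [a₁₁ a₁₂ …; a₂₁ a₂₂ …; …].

T = [-84/325 24/25 7/65 0; -288/325 -7/25 24/65 0; 5/13 0 12/13 0; 0 0 0 1]

T1 = [12/13 0 -5/13 0; 0 1 0 0; 5/13 0 12/13 0; 0 0 0 1]
T2·T1 = [-84/325 24/25 7/65 0; -288/325 -7/25 24/65 0; 5/13 0 12/13 0; 0 0 0 1]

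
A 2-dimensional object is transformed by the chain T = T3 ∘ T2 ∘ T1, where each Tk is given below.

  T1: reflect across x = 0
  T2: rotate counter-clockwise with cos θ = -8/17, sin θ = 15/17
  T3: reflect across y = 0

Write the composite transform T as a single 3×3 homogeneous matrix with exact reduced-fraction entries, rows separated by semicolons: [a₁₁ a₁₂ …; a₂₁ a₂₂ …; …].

T1 = [-1 0 0; 0 1 0; 0 0 1]
T2·T1 = [8/17 -15/17 0; -15/17 -8/17 0; 0 0 1]
T3·…·T1 = [8/17 -15/17 0; 15/17 8/17 0; 0 0 1]

T = [8/17 -15/17 0; 15/17 8/17 0; 0 0 1]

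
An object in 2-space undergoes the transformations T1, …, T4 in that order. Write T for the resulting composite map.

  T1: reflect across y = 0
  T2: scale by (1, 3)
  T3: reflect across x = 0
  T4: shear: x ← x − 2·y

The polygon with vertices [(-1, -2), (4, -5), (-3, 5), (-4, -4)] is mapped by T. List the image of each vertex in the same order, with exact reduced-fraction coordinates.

image vertices: (-11, 6), (-34, 15), (33, -15), (-20, 12)

T1 reflect across y = 0: (-1, -2) → (-1, 2); (4, -5) → (4, 5); (-3, 5) → (-3, -5); (-4, -4) → (-4, 4)
T2 scale by (1, 3): (-1, 2) → (-1, 6); (4, 5) → (4, 15); (-3, -5) → (-3, -15); (-4, 4) → (-4, 12)
T3 reflect across x = 0: (-1, 6) → (1, 6); (4, 15) → (-4, 15); (-3, -15) → (3, -15); (-4, 12) → (4, 12)
T4 shear: x ← x − 2·y: (1, 6) → (-11, 6); (-4, 15) → (-34, 15); (3, -15) → (33, -15); (4, 12) → (-20, 12)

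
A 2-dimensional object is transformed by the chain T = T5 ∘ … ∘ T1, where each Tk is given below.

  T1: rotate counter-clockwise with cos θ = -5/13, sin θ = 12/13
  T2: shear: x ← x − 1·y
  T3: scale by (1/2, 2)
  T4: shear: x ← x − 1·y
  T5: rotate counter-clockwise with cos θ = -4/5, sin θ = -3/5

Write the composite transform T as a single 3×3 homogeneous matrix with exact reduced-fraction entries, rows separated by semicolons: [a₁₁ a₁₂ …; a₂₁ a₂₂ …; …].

T1 = [-5/13 -12/13 0; 12/13 -5/13 0; 0 0 1]
T2·T1 = [-17/13 -7/13 0; 12/13 -5/13 0; 0 0 1]
T3·…·T1 = [-17/26 -7/26 0; 24/13 -10/13 0; 0 0 1]
T4·…·T1 = [-5/2 1/2 0; 24/13 -10/13 0; 0 0 1]
T5·…·T1 = [202/65 -56/65 0; 3/130 41/130 0; 0 0 1]

T = [202/65 -56/65 0; 3/130 41/130 0; 0 0 1]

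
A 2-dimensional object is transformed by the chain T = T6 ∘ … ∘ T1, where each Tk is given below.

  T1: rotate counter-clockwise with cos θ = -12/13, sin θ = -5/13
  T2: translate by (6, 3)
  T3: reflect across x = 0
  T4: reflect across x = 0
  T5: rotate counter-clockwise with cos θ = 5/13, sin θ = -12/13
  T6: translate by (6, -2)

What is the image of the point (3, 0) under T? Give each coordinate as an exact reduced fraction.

T(p) = (1512/169, -722/169)

T1 rotate counter-clockwise with cos θ = -12/13, sin θ = -5/13: (3, 0) → (-36/13, -15/13)
T2 translate by (6, 3): (-36/13, -15/13) → (42/13, 24/13)
T3 reflect across x = 0: (42/13, 24/13) → (-42/13, 24/13)
T4 reflect across x = 0: (-42/13, 24/13) → (42/13, 24/13)
T5 rotate counter-clockwise with cos θ = 5/13, sin θ = -12/13: (42/13, 24/13) → (498/169, -384/169)
T6 translate by (6, -2): (498/169, -384/169) → (1512/169, -722/169)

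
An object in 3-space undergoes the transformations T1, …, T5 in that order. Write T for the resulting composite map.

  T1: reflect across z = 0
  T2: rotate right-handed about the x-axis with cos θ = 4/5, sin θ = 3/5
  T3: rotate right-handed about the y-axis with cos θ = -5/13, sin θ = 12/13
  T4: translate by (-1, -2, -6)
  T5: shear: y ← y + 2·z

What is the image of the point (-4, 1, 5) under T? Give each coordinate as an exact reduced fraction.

T(p) = (-13/5, -1/5, -1)

T1 reflect across z = 0: (-4, 1, 5) → (-4, 1, -5)
T2 rotate right-handed about the x-axis with cos θ = 4/5, sin θ = 3/5: (-4, 1, -5) → (-4, 19/5, -17/5)
T3 rotate right-handed about the y-axis with cos θ = -5/13, sin θ = 12/13: (-4, 19/5, -17/5) → (-8/5, 19/5, 5)
T4 translate by (-1, -2, -6): (-8/5, 19/5, 5) → (-13/5, 9/5, -1)
T5 shear: y ← y + 2·z: (-13/5, 9/5, -1) → (-13/5, -1/5, -1)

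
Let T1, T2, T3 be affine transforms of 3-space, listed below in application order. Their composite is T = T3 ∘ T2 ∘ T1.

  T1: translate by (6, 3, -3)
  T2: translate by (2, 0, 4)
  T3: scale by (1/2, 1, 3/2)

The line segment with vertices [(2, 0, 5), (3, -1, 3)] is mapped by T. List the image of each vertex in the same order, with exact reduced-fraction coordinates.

image vertices: (5, 3, 9), (11/2, 2, 6)

T1 translate by (6, 3, -3): (2, 0, 5) → (8, 3, 2); (3, -1, 3) → (9, 2, 0)
T2 translate by (2, 0, 4): (8, 3, 2) → (10, 3, 6); (9, 2, 0) → (11, 2, 4)
T3 scale by (1/2, 1, 3/2): (10, 3, 6) → (5, 3, 9); (11, 2, 4) → (11/2, 2, 6)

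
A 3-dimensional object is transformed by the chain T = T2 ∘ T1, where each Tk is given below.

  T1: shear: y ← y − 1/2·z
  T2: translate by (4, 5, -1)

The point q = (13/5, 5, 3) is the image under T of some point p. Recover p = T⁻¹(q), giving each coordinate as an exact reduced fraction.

p = (-7/5, 2, 4)

T1 = [1 0 0 0; 0 1 -1/2 0; 0 0 1 0; 0 0 0 1]
T2·T1 = [1 0 0 4; 0 1 -1/2 5; 0 0 1 -1; 0 0 0 1]
det M = 1; M⁻¹ = [1 0 0 -4; 0 1 1/2 -9/2; 0 0 1 1; 0 0 0 1]
M⁻¹ · (13/5, 5, 3)ᵀ = (-7/5, 2, 4)ᵀ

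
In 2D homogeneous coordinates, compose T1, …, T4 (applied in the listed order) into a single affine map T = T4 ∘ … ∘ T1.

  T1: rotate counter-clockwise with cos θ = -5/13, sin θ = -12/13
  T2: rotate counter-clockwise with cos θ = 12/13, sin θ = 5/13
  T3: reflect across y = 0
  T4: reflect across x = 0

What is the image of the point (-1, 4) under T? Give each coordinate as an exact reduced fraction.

T(p) = (-4, -1)

T1 rotate counter-clockwise with cos θ = -5/13, sin θ = -12/13: (-1, 4) → (53/13, -8/13)
T2 rotate counter-clockwise with cos θ = 12/13, sin θ = 5/13: (53/13, -8/13) → (4, 1)
T3 reflect across y = 0: (4, 1) → (4, -1)
T4 reflect across x = 0: (4, -1) → (-4, -1)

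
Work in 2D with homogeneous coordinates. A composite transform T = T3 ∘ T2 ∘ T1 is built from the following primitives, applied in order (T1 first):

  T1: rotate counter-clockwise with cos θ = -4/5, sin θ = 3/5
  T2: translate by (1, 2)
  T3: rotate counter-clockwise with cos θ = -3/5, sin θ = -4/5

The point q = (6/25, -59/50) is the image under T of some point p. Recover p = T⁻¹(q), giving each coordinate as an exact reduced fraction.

T1 = [-4/5 -3/5 0; 3/5 -4/5 0; 0 0 1]
T2·T1 = [-4/5 -3/5 1; 3/5 -4/5 2; 0 0 1]
T3·…·T1 = [24/25 -7/25 1; 7/25 24/25 -2; 0 0 1]
det M = 1; M⁻¹ = [24/25 7/25 -2/5; -7/25 24/25 11/5; 0 0 1]
M⁻¹ · (6/25, -59/50)ᵀ = (-1/2, 1)ᵀ

p = (-1/2, 1)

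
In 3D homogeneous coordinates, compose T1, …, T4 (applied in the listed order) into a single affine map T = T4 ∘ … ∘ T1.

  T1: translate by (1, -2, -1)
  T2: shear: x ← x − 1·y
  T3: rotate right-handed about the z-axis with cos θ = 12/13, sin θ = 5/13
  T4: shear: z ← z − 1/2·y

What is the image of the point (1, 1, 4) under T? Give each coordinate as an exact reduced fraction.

T(p) = (41/13, 3/13, 75/26)

T1 translate by (1, -2, -1): (1, 1, 4) → (2, -1, 3)
T2 shear: x ← x − 1·y: (2, -1, 3) → (3, -1, 3)
T3 rotate right-handed about the z-axis with cos θ = 12/13, sin θ = 5/13: (3, -1, 3) → (41/13, 3/13, 3)
T4 shear: z ← z − 1/2·y: (41/13, 3/13, 3) → (41/13, 3/13, 75/26)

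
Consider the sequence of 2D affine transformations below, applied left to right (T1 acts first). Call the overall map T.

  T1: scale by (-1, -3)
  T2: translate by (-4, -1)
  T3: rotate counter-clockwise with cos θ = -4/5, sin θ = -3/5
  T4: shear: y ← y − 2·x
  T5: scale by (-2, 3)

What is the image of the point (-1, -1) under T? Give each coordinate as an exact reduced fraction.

T1 scale by (-1, -3): (-1, -1) → (1, 3)
T2 translate by (-4, -1): (1, 3) → (-3, 2)
T3 rotate counter-clockwise with cos θ = -4/5, sin θ = -3/5: (-3, 2) → (18/5, 1/5)
T4 shear: y ← y − 2·x: (18/5, 1/5) → (18/5, -7)
T5 scale by (-2, 3): (18/5, -7) → (-36/5, -21)

T(p) = (-36/5, -21)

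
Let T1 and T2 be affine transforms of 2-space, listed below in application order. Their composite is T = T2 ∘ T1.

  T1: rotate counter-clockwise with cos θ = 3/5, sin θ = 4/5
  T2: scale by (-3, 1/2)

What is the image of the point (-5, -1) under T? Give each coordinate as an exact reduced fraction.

T(p) = (33/5, -23/10)

T1 rotate counter-clockwise with cos θ = 3/5, sin θ = 4/5: (-5, -1) → (-11/5, -23/5)
T2 scale by (-3, 1/2): (-11/5, -23/5) → (33/5, -23/10)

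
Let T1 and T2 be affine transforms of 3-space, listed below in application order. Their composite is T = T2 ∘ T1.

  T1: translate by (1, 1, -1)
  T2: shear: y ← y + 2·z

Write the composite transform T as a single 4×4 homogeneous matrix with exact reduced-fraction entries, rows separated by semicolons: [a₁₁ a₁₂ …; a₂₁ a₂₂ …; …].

T = [1 0 0 1; 0 1 2 -1; 0 0 1 -1; 0 0 0 1]

T1 = [1 0 0 1; 0 1 0 1; 0 0 1 -1; 0 0 0 1]
T2·T1 = [1 0 0 1; 0 1 2 -1; 0 0 1 -1; 0 0 0 1]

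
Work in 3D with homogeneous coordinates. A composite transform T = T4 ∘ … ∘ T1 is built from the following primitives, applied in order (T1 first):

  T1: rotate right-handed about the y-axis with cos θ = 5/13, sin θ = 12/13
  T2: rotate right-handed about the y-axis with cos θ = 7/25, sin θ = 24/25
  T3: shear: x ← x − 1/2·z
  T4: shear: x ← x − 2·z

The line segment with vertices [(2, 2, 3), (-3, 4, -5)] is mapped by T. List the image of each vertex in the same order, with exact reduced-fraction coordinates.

image vertices: (6047/650, 2, -1167/325), (-9907/650, 4, 1877/325)

T1 rotate right-handed about the y-axis with cos θ = 5/13, sin θ = 12/13: (2, 2, 3) → (46/13, 2, -9/13); (-3, 4, -5) → (-75/13, 4, 11/13)
T2 rotate right-handed about the y-axis with cos θ = 7/25, sin θ = 24/25: (46/13, 2, -9/13) → (106/325, 2, -1167/325); (-75/13, 4, 11/13) → (-261/325, 4, 1877/325)
T3 shear: x ← x − 1/2·z: (106/325, 2, -1167/325) → (1379/650, 2, -1167/325); (-261/325, 4, 1877/325) → (-2399/650, 4, 1877/325)
T4 shear: x ← x − 2·z: (1379/650, 2, -1167/325) → (6047/650, 2, -1167/325); (-2399/650, 4, 1877/325) → (-9907/650, 4, 1877/325)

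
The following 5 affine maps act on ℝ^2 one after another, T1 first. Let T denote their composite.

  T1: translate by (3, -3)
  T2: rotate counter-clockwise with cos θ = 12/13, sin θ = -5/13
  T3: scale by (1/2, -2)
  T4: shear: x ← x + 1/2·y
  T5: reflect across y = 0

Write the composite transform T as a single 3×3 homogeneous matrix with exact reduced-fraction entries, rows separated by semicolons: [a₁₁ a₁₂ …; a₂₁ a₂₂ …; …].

T = [11/13 -19/26 123/26; -10/13 24/13 -102/13; 0 0 1]

T1 = [1 0 3; 0 1 -3; 0 0 1]
T2·T1 = [12/13 5/13 21/13; -5/13 12/13 -51/13; 0 0 1]
T3·…·T1 = [6/13 5/26 21/26; 10/13 -24/13 102/13; 0 0 1]
T4·…·T1 = [11/13 -19/26 123/26; 10/13 -24/13 102/13; 0 0 1]
T5·…·T1 = [11/13 -19/26 123/26; -10/13 24/13 -102/13; 0 0 1]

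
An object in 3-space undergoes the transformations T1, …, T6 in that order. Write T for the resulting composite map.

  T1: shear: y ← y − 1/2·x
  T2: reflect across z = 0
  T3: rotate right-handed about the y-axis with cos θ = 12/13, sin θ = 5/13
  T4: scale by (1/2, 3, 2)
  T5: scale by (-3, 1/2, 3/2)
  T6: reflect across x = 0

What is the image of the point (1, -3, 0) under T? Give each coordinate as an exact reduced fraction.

T1 shear: y ← y − 1/2·x: (1, -3, 0) → (1, -7/2, 0)
T2 reflect across z = 0: (1, -7/2, 0) → (1, -7/2, 0)
T3 rotate right-handed about the y-axis with cos θ = 12/13, sin θ = 5/13: (1, -7/2, 0) → (12/13, -7/2, -5/13)
T4 scale by (1/2, 3, 2): (12/13, -7/2, -5/13) → (6/13, -21/2, -10/13)
T5 scale by (-3, 1/2, 3/2): (6/13, -21/2, -10/13) → (-18/13, -21/4, -15/13)
T6 reflect across x = 0: (-18/13, -21/4, -15/13) → (18/13, -21/4, -15/13)

T(p) = (18/13, -21/4, -15/13)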